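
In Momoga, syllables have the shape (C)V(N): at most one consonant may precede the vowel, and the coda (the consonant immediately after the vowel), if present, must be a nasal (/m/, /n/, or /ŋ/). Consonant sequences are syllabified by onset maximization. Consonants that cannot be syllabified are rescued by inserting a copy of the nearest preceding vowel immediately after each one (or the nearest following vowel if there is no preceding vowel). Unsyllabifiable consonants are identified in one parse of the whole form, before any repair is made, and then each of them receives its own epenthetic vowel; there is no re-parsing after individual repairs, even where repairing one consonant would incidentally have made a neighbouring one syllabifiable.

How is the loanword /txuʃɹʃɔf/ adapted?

tuxuʃuɹuʃɔfɔ

The consonants /t/, /ʃ/, /ɹ/, /f/ cannot be parsed into a legal (C)V(N) syllable (only a nasal (/m/, /n/, or /ŋ/) is licensed in coda position; onsets are limited to one consonant).
Inserting the epenthetic vowel yields /t/ → /tu/, /ʃ/ → /ʃu/, /ɹ/ → /ɹu/, /f/ → /fɔ/.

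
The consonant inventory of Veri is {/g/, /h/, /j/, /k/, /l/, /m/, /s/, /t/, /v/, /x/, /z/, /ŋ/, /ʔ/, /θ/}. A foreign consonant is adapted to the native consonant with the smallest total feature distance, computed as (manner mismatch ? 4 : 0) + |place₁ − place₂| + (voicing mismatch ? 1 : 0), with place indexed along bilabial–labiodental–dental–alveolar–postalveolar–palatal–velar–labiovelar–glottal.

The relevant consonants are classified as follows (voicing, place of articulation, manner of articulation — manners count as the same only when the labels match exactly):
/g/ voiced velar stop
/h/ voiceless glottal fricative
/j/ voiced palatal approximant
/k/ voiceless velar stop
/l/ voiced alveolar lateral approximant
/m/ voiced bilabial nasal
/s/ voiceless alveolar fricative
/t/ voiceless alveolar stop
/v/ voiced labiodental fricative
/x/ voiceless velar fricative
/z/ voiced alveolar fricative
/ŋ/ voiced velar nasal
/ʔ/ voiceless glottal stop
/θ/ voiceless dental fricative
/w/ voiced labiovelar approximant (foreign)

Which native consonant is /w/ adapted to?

j

/j/ is closest: same manner (approximant), place distance 2 (labiovelar→palatal), same voicing; total 2. Next closest is /g/ at distance 5.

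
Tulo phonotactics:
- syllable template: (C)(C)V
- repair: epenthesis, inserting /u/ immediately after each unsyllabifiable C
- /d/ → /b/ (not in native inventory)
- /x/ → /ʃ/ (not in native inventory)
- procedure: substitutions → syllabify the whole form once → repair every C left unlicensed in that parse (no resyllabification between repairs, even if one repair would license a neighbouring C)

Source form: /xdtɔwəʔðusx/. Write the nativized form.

Substitution: /x/ → /ʃ/, /d/ → /b/, giving /ʃbtɔwəʔðusʃ/.
Under (C)(C)V, the unsyllabifiable consonants are /ʃ/, /s/, /ʃ/ (no codas are permitted; onsets may contain at most 2 consonants).
Epenthesis after each stranded consonant: /ʃ/ → /ʃu/, /s/ → /su/, /ʃ/ → /ʃu/.

ʃubtɔwəʔðusuʃu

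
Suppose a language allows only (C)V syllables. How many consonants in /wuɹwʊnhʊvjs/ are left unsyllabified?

5

The consonants /ɹ/, /n/, /v/, /j/, /s/ cannot be parsed into a legal (C)V syllable (no codas are permitted; onsets are limited to one consonant).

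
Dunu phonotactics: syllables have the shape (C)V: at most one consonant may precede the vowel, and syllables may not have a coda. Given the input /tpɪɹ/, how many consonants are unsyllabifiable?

The consonants /t/, /ɹ/ cannot be parsed into a legal (C)V syllable (no codas are permitted; onsets are limited to one consonant).

2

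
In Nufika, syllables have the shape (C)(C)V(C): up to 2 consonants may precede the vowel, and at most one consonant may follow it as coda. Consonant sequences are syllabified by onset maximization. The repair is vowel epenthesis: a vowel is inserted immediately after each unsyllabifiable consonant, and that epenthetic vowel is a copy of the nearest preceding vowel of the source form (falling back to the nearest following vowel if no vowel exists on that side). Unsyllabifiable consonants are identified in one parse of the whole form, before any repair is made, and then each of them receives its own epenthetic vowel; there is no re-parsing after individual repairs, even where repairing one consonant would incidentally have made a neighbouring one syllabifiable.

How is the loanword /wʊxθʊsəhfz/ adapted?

Under (C)(C)V(C), the unsyllabifiable consonants are /f/, /z/ (at most one coda consonant is licensed; onsets may contain at most 2 consonants).
Each unlicensed consonant becomes the onset of a new syllable: /f/ → /fə/, /z/ → /zə/.

wʊxθʊsəhfəzə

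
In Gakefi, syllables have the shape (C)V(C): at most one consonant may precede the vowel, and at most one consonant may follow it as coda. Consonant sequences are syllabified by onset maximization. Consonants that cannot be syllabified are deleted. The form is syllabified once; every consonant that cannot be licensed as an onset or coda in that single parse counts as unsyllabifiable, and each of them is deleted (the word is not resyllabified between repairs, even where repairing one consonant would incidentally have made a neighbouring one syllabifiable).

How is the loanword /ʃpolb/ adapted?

Syllabifying with onset maximization leaves /ʃ/, /b/ stranded (at most one coda consonant is licensed; onsets are limited to one consonant).
Deletion applies to /ʃ/, /b/.

pol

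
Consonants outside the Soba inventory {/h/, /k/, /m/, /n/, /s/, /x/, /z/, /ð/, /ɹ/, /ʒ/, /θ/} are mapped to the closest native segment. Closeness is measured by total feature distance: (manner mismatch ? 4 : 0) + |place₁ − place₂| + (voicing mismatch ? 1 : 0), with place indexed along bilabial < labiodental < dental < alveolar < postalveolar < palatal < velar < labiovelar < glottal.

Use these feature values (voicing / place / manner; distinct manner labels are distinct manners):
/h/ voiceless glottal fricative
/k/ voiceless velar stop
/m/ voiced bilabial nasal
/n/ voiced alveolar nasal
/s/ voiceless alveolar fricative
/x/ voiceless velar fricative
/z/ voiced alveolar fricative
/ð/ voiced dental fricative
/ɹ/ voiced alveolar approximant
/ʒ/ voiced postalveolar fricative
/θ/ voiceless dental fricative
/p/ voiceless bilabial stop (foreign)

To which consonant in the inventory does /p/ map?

m

/m/ is closest: manner differs (stop→nasal, +4), place distance 0 (bilabial→bilabial), voicing differs (+1); total 5. Next closest is /k/ at distance 6.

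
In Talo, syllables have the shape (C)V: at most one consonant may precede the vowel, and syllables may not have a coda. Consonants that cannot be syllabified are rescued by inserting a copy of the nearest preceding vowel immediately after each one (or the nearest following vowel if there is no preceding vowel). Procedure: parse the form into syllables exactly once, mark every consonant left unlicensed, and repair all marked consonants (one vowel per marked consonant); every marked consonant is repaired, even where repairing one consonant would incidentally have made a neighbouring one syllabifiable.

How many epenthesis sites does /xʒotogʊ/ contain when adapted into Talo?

The unsyllabifiable consonants are /x/; each receives one epenthetic vowel.

1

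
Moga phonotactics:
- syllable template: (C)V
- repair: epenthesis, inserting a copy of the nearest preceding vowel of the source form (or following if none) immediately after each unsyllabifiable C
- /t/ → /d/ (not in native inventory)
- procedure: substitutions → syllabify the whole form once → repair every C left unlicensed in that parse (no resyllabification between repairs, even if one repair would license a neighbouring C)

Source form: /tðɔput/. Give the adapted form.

Substitution: /t/ → /d/, giving /dðɔpud/.
The consonants /d/, /d/ cannot be parsed into a legal (C)V syllable (no codas are permitted; onsets are limited to one consonant).
Inserting the epenthetic vowel yields /d/ → /dɔ/, /d/ → /du/.

dɔðɔpudu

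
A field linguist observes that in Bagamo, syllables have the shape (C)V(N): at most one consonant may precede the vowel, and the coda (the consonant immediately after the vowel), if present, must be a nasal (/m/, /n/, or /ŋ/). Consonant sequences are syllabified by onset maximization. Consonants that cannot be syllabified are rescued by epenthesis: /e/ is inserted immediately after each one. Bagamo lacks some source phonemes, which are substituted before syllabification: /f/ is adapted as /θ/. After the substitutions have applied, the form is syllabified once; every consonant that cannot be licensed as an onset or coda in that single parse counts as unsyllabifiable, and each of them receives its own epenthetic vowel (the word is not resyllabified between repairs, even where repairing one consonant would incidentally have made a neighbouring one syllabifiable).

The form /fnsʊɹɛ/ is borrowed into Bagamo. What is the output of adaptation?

Substitution: /f/ → /θ/, giving /θnsʊɹɛ/.
The consonants /θ/, /n/ cannot be parsed into a legal (C)V(N) syllable (only a nasal (/m/, /n/, or /ŋ/) is licensed in coda position; onsets are limited to one consonant).
Each unlicensed consonant becomes the onset of a new syllable: /θ/ → /θe/, /n/ → /ne/.

θenesʊɹɛ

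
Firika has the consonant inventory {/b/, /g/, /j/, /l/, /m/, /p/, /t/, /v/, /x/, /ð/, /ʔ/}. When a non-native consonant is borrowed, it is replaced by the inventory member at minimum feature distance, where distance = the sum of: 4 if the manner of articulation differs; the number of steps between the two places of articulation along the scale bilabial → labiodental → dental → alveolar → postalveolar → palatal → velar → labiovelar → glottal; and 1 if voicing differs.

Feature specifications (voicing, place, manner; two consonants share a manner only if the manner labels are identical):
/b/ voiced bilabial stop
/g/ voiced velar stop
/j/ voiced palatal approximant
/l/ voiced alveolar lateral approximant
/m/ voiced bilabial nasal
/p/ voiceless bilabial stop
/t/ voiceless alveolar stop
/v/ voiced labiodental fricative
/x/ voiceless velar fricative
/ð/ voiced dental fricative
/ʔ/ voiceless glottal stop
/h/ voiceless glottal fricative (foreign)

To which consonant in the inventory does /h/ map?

x

/x/ is closest: same manner (fricative), place distance 2 (glottal→velar), same voicing; total 2. Next closest is /ʔ/ at distance 4.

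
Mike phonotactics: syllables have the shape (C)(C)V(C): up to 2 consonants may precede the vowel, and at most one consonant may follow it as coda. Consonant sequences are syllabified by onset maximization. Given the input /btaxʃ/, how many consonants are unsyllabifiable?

1

The consonants /ʃ/ cannot be parsed into a legal (C)(C)V(C) syllable (at most one coda consonant is licensed; onsets may contain at most 2 consonants).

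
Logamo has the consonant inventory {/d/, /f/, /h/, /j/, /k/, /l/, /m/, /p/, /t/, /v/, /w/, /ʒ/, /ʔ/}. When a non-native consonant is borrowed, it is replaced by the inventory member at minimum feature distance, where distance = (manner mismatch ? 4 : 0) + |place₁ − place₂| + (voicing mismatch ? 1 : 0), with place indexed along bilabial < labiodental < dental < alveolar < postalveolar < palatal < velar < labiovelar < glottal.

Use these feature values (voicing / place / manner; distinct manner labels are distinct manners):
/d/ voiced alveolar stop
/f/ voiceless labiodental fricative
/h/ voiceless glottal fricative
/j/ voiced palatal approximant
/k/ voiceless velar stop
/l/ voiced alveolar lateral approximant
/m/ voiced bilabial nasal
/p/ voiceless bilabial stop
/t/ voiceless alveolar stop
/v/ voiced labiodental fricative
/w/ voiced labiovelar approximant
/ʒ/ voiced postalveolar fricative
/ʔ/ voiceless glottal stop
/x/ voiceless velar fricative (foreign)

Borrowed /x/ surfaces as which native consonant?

h

/h/ is closest: same manner (fricative), place distance 2 (velar→glottal), same voicing; total 2. Next closest is /ʒ/ at distance 3.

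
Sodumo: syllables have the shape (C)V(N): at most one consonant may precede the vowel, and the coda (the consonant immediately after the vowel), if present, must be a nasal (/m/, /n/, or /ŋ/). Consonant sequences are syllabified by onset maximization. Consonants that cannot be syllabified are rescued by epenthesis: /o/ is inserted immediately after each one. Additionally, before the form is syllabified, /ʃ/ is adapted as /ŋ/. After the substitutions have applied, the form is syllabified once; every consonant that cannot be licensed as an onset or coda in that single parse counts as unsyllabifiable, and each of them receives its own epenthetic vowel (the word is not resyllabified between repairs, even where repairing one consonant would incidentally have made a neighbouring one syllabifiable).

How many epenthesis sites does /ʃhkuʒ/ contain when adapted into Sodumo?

3

After substitution the input is /ŋhkuʒ/.
The unsyllabifiable consonants are /ŋ/, /h/, /ʒ/; each receives one epenthetic vowel.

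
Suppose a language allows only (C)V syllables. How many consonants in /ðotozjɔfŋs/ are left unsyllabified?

4

Under (C)V, the unsyllabifiable consonants are /z/, /f/, /ŋ/, /s/ (no codas are permitted; onsets are limited to one consonant).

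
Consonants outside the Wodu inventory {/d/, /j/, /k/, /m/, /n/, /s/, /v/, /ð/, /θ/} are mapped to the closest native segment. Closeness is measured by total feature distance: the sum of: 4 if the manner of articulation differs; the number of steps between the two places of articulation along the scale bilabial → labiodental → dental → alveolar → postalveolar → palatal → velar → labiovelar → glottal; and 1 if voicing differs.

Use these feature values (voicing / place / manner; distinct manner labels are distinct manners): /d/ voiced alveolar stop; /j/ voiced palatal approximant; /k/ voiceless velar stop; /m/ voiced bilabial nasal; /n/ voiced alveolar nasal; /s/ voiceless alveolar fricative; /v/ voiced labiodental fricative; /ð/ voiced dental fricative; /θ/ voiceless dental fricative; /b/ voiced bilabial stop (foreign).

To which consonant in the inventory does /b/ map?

/d/ is closest: same manner (stop), place distance 3 (bilabial→alveolar), same voicing; total 3. Next closest is /m/ at distance 4.

d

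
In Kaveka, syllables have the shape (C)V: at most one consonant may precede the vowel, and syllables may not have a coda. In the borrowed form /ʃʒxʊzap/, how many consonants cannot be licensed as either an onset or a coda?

Syllabifying with onset maximization leaves /ʃ/, /ʒ/, /p/ stranded (no codas are permitted; onsets are limited to one consonant).

3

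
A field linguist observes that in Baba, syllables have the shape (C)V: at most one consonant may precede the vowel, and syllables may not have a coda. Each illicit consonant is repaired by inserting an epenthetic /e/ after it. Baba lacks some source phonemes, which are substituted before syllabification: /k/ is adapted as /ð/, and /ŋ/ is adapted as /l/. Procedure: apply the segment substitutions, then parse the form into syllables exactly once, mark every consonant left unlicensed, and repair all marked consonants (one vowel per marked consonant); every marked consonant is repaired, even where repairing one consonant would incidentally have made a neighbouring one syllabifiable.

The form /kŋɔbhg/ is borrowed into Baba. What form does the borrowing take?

ðelɔbehege

Substitution: /k/ → /ð/, /ŋ/ → /l/, giving /ðlɔbhg/.
The consonants /ð/, /b/, /h/, /g/ cannot be parsed into a legal (C)V syllable (no codas are permitted; onsets are limited to one consonant).
Epenthesis after each stranded consonant: /ð/ → /ðe/, /b/ → /be/, /h/ → /he/, /g/ → /ge/.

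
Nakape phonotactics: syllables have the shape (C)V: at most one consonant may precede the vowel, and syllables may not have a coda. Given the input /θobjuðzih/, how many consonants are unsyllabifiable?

3

Syllabifying with onset maximization leaves /b/, /ð/, /h/ stranded (no codas are permitted; onsets are limited to one consonant).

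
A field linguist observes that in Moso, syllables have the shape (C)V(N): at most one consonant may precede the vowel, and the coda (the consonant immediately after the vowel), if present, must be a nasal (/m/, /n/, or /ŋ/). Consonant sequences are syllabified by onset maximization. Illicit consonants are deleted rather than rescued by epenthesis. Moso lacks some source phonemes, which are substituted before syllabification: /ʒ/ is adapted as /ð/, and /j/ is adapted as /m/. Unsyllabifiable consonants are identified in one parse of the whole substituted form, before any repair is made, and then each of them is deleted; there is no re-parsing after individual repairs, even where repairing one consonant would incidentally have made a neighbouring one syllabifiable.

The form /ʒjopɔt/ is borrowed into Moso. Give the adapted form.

mopɔ

Substitution: /ʒ/ → /ð/, /j/ → /m/, giving /ðmopɔt/.
Syllabifying with onset maximization leaves /ð/, /t/ stranded (only a nasal (/m/, /n/, or /ŋ/) is licensed in coda position; onsets are limited to one consonant).
Deleting the stranded consonants removes /ð/, /t/.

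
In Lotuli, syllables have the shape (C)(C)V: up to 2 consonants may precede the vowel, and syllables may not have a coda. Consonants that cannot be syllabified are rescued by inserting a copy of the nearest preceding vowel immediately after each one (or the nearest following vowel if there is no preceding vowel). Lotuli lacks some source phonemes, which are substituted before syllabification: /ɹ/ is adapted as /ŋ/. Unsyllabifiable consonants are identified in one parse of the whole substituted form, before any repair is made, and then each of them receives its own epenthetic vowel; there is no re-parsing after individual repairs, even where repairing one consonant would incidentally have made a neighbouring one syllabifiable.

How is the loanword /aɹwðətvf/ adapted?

aŋawðətəvəfə

Substitution: /ɹ/ → /ŋ/, giving /aŋwðətvf/.
Syllabifying with onset maximization leaves /ŋ/, /t/, /v/, /f/ stranded (no codas are permitted; onsets may contain at most 2 consonants).
Epenthesis after each stranded consonant: /ŋ/ → /ŋa/, /t/ → /tə/, /v/ → /və/, /f/ → /fə/.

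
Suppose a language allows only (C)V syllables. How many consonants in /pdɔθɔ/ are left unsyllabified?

1

Syllabifying with onset maximization leaves /p/ stranded (no codas are permitted; onsets are limited to one consonant).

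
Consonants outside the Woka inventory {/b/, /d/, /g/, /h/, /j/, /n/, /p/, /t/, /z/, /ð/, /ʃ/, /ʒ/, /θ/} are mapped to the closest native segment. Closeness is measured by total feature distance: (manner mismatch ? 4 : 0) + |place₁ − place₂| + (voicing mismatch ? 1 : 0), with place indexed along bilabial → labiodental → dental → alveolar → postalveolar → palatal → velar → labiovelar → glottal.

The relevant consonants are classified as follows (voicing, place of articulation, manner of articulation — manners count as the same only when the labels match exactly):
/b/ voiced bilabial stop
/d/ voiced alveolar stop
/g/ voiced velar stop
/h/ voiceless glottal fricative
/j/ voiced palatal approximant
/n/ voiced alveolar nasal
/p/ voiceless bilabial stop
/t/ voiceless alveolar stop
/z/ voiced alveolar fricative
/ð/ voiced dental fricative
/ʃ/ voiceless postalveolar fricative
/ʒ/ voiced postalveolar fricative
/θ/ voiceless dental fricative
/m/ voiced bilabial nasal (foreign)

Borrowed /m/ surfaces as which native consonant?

/n/ is closest: same manner (nasal), place distance 3 (bilabial→alveolar), same voicing; total 3. Next closest is /b/ at distance 4.

n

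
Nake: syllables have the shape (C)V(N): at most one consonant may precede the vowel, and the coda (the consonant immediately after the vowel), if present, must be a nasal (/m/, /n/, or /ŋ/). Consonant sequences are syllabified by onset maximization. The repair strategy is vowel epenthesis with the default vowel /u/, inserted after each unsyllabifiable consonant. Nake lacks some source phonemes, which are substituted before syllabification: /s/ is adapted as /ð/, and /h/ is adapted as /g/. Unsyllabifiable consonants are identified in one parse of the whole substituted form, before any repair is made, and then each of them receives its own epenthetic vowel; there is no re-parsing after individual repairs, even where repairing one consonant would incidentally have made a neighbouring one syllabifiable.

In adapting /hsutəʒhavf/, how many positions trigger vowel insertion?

4

After substitution the input is /gðutəʒgavf/.
The unsyllabifiable consonants are /g/, /ʒ/, /v/, /f/; each receives one epenthetic vowel.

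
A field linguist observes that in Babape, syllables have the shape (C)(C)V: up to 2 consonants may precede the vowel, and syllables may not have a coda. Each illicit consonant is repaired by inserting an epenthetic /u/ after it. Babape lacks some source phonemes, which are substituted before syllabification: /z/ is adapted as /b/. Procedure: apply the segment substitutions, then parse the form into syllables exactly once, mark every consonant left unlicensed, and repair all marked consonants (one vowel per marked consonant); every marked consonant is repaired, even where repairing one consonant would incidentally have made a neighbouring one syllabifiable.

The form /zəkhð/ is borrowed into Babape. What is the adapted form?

Substitution: /z/ → /b/, giving /bəkhð/.
Under (C)(C)V, the unsyllabifiable consonants are /k/, /h/, /ð/ (no codas are permitted; onsets may contain at most 2 consonants).
Epenthesis after each stranded consonant: /k/ → /ku/, /h/ → /hu/, /ð/ → /ðu/.

bəkuhuðu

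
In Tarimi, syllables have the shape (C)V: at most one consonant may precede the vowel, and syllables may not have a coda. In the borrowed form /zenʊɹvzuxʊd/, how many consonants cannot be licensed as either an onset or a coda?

The consonants /ɹ/, /v/, /d/ cannot be parsed into a legal (C)V syllable (no codas are permitted; onsets are limited to one consonant).

3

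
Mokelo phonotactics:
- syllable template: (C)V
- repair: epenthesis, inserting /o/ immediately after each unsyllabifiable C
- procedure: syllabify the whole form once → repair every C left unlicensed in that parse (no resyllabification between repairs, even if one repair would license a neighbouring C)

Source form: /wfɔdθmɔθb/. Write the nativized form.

wofɔdoθomɔθobo

Under (C)V, the unsyllabifiable consonants are /w/, /d/, /θ/, /θ/, /b/ (no codas are permitted; onsets are limited to one consonant).
Each unlicensed consonant becomes the onset of a new syllable: /w/ → /wo/, /d/ → /do/, /θ/ → /θo/, /θ/ → /θo/, /b/ → /bo/.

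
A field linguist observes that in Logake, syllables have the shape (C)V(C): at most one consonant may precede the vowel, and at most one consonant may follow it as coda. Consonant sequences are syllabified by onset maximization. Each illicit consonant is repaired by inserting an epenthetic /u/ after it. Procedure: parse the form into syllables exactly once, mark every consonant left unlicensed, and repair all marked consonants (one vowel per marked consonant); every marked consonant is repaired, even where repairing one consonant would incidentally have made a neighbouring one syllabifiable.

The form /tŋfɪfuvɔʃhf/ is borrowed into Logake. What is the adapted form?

Under (C)V(C), the unsyllabifiable consonants are /t/, /ŋ/, /h/, /f/ (at most one coda consonant is licensed; onsets are limited to one consonant).
Each unlicensed consonant becomes the onset of a new syllable: /t/ → /tu/, /ŋ/ → /ŋu/, /h/ → /hu/, /f/ → /fu/.

tuŋufɪfuvɔʃhufu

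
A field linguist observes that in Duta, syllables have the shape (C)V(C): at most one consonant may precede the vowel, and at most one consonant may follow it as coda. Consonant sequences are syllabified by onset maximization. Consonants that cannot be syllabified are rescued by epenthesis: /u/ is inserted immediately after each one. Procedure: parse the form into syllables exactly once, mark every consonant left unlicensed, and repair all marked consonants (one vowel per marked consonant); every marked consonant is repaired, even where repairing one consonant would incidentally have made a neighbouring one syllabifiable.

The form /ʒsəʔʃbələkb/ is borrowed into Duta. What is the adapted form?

ʒusəʔʃubələkbu

Syllabifying with onset maximization leaves /ʒ/, /ʃ/, /b/ stranded (at most one coda consonant is licensed; onsets are limited to one consonant).
Each unlicensed consonant becomes the onset of a new syllable: /ʒ/ → /ʒu/, /ʃ/ → /ʃu/, /b/ → /bu/.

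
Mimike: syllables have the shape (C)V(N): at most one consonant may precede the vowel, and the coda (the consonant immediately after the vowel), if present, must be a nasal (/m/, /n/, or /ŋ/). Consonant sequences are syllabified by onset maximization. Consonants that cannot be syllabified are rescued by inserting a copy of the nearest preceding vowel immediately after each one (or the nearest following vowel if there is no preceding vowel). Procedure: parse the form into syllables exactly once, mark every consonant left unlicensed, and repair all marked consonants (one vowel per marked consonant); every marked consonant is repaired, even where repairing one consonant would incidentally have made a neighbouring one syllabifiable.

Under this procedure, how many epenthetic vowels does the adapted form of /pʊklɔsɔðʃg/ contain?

The unsyllabifiable consonants are /k/, /ð/, /ʃ/, /g/; each receives one epenthetic vowel.

4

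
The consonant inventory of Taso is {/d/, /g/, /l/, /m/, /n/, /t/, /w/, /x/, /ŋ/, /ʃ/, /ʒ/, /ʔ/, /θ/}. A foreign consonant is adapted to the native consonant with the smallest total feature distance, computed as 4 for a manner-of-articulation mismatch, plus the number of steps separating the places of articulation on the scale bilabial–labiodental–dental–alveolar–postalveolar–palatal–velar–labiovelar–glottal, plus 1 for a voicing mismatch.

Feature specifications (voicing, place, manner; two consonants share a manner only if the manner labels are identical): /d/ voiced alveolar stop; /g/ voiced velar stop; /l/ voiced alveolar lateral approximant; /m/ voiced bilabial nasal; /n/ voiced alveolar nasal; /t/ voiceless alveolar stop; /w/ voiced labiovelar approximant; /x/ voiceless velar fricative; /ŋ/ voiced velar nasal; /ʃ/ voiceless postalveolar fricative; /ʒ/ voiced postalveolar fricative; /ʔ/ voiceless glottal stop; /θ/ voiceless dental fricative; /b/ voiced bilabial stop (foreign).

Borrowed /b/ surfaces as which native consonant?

/d/ is closest: same manner (stop), place distance 3 (bilabial→alveolar), same voicing; total 3. Next closest is /m/ at distance 4.

d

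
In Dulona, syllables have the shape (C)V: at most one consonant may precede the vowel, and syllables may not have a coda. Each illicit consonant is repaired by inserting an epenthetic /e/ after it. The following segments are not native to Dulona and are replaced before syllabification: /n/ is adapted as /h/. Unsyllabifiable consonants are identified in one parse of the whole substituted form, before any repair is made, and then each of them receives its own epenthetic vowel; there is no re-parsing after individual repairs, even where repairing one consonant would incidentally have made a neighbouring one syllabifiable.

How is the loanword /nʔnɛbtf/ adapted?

Substitution: /n/ → /h/, giving /hʔhɛbtf/.
The consonants /h/, /ʔ/, /b/, /t/, /f/ cannot be parsed into a legal (C)V syllable (no codas are permitted; onsets are limited to one consonant).
Each unlicensed consonant becomes the onset of a new syllable: /h/ → /he/, /ʔ/ → /ʔe/, /b/ → /be/, /t/ → /te/, /f/ → /fe/.

heʔehɛbetefe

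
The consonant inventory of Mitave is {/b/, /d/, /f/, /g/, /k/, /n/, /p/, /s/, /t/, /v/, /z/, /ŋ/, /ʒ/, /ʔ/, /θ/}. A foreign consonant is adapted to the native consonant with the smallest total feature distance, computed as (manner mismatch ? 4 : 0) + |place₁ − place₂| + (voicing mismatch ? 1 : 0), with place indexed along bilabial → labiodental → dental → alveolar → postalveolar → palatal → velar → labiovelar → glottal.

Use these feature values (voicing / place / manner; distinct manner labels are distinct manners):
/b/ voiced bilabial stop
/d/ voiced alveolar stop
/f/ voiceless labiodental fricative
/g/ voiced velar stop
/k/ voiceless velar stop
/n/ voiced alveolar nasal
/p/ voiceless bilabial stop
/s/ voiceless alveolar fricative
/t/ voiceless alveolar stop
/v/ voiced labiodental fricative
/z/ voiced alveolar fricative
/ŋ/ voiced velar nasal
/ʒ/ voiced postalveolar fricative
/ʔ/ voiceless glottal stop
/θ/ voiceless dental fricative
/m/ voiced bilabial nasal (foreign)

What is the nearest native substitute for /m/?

/n/ is closest: same manner (nasal), place distance 3 (bilabial→alveolar), same voicing; total 3. Next closest is /b/ at distance 4.

n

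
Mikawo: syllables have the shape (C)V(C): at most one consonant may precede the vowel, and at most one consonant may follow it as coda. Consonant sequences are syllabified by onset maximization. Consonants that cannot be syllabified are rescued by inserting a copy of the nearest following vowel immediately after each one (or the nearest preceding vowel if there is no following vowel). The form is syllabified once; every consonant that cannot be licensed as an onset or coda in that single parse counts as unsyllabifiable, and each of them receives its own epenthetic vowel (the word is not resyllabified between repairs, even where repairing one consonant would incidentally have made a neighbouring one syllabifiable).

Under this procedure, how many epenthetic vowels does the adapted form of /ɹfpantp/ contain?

The unsyllabifiable consonants are /ɹ/, /f/, /t/, /p/; each receives one epenthetic vowel.

4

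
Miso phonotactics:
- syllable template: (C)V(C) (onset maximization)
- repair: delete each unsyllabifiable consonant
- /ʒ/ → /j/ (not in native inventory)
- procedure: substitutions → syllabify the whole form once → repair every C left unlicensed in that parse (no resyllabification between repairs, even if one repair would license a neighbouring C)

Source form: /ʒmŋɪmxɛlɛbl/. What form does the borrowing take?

Substitution: /ʒ/ → /j/, giving /jmŋɪmxɛlɛbl/.
Syllabifying with onset maximization leaves /j/, /m/, /l/ stranded (at most one coda consonant is licensed; onsets are limited to one consonant).
Deletion applies to /j/, /m/, /l/.

ŋɪmxɛlɛb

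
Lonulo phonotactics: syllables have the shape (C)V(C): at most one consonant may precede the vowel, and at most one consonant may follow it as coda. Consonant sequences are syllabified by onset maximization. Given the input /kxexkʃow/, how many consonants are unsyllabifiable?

The consonants /k/, /k/ cannot be parsed into a legal (C)V(C) syllable (at most one coda consonant is licensed; onsets are limited to one consonant).

2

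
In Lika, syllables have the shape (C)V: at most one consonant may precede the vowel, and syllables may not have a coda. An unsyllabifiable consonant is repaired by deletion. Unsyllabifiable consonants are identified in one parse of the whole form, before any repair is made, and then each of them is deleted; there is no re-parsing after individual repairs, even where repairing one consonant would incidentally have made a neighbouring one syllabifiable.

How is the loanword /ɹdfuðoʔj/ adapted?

fuðo

Syllabifying with onset maximization leaves /ɹ/, /d/, /ʔ/, /j/ stranded (no codas are permitted; onsets are limited to one consonant).
Each unlicensed consonant is deleted: /ɹ/, /d/, /ʔ/, /j/.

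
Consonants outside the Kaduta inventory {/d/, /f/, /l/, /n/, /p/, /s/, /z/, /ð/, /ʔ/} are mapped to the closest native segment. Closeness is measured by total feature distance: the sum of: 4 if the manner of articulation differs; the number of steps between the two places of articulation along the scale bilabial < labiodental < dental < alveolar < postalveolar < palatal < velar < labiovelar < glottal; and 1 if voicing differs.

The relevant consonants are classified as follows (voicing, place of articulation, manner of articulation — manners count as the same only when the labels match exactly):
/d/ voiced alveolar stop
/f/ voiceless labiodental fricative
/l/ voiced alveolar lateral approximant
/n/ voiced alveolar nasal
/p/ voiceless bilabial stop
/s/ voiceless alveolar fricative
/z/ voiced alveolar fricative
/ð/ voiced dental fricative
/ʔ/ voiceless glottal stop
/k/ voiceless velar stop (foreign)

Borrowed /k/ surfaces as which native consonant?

ʔ

/ʔ/ is closest: same manner (stop), place distance 2 (velar→glottal), same voicing; total 2. Next closest is /d/ at distance 4.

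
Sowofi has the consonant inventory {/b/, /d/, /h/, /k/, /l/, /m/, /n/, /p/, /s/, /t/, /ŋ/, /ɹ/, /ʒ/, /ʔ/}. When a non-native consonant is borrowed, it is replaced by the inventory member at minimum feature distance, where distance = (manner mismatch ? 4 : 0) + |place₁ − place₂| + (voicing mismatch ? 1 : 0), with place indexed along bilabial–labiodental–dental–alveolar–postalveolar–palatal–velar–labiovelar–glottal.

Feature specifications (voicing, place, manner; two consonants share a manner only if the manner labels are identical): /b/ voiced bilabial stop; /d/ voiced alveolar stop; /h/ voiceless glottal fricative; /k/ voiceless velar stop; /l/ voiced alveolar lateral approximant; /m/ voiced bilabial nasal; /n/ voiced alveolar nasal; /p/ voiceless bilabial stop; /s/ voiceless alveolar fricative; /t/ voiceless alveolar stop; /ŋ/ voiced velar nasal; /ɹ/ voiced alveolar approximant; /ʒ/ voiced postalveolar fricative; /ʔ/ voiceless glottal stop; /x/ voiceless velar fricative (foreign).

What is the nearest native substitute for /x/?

/h/ is closest: same manner (fricative), place distance 2 (velar→glottal), same voicing; total 2. Next closest is /s/ at distance 3.

h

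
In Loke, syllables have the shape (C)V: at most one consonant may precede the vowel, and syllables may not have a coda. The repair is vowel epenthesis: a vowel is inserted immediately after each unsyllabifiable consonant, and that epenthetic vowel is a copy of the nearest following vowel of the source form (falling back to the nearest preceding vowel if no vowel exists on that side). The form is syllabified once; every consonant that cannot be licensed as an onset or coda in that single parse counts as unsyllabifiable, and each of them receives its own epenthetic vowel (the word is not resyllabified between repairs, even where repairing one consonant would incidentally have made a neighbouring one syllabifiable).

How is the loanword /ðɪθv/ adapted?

ðɪθɪvɪ

Under (C)V, the unsyllabifiable consonants are /θ/, /v/ (no codas are permitted; onsets are limited to one consonant).
Inserting the epenthetic vowel yields /θ/ → /θɪ/, /v/ → /vɪ/.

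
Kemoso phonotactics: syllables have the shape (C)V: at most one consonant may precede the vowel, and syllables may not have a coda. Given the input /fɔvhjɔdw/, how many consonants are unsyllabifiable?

4

Syllabifying with onset maximization leaves /v/, /h/, /d/, /w/ stranded (no codas are permitted; onsets are limited to one consonant).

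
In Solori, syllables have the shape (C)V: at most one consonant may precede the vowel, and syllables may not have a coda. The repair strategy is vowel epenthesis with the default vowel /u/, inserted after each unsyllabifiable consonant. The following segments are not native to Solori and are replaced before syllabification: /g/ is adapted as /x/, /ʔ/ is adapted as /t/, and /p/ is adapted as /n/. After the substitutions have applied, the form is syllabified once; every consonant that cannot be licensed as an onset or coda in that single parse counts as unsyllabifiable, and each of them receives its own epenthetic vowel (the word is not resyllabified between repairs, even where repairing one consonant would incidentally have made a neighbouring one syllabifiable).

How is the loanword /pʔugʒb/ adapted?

nutuxuʒubu

Substitution: /p/ → /n/, /ʔ/ → /t/, /g/ → /x/, giving /ntuxʒb/.
Syllabifying with onset maximization leaves /n/, /x/, /ʒ/, /b/ stranded (no codas are permitted; onsets are limited to one consonant).
Each unlicensed consonant becomes the onset of a new syllable: /n/ → /nu/, /x/ → /xu/, /ʒ/ → /ʒu/, /b/ → /bu/.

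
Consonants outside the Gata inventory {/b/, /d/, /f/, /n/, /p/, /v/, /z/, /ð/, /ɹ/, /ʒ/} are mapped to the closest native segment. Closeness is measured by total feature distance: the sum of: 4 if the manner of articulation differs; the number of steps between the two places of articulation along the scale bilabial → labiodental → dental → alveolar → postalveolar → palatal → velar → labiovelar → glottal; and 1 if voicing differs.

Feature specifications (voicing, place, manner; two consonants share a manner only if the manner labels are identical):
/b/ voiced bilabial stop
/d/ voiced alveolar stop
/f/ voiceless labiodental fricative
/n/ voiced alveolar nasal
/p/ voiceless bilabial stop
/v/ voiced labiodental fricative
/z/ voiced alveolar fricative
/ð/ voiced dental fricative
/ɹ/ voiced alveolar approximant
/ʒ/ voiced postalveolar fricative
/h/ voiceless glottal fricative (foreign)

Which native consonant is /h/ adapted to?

ʒ

/ʒ/ is closest: same manner (fricative), place distance 4 (glottal→postalveolar), voicing differs (+1); total 5. Next closest is /z/ at distance 6.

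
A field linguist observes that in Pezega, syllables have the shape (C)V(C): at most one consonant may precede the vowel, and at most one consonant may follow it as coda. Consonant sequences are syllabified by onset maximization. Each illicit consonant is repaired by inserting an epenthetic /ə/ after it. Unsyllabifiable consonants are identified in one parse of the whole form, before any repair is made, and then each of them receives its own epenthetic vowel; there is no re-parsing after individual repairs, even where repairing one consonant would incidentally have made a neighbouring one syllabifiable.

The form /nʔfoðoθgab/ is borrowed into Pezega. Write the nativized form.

The consonants /n/, /ʔ/ cannot be parsed into a legal (C)V(C) syllable (at most one coda consonant is licensed; onsets are limited to one consonant).
Each unlicensed consonant becomes the onset of a new syllable: /n/ → /nə/, /ʔ/ → /ʔə/.

nəʔəfoðoθgab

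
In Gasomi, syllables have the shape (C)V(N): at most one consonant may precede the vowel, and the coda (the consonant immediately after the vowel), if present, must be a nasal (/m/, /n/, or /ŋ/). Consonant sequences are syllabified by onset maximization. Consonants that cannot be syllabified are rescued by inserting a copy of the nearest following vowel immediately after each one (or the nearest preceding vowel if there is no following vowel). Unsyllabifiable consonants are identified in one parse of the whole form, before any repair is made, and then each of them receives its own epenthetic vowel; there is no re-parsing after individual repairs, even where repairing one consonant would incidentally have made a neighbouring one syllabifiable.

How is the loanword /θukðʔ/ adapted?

The consonants /k/, /ð/, /ʔ/ cannot be parsed into a legal (C)V(N) syllable (only a nasal (/m/, /n/, or /ŋ/) is licensed in coda position; onsets are limited to one consonant).
Each unlicensed consonant becomes the onset of a new syllable: /k/ → /ku/, /ð/ → /ðu/, /ʔ/ → /ʔu/.

θukuðuʔu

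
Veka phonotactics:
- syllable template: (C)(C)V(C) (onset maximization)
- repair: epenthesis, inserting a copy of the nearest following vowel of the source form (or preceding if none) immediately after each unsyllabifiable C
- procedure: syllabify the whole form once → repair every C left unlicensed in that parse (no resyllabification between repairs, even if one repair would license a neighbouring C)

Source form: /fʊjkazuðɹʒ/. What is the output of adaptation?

The consonants /ɹ/, /ʒ/ cannot be parsed into a legal (C)(C)V(C) syllable (at most one coda consonant is licensed; onsets may contain at most 2 consonants).
Each unlicensed consonant becomes the onset of a new syllable: /ɹ/ → /ɹu/, /ʒ/ → /ʒu/.

fʊjkazuðɹuʒu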